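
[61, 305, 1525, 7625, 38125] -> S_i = 61*5^i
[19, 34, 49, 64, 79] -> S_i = 19 + 15*i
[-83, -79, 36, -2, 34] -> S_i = Random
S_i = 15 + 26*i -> [15, 41, 67, 93, 119]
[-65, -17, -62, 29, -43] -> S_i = Random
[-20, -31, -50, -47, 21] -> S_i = Random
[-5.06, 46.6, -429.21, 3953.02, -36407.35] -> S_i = -5.06*(-9.21)^i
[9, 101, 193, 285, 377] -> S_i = 9 + 92*i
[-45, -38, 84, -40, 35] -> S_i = Random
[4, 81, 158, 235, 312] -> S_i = 4 + 77*i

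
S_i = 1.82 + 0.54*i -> [1.82, 2.36, 2.9, 3.44, 3.98]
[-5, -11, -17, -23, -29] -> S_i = -5 + -6*i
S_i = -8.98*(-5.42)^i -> [-8.98, 48.67, -263.8, 1429.8, -7749.5]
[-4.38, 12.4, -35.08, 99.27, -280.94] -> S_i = -4.38*(-2.83)^i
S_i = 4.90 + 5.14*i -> [4.9, 10.04, 15.18, 20.32, 25.46]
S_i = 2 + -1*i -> [2, 1, 0, -1, -2]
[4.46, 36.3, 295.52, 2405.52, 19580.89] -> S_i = 4.46*8.14^i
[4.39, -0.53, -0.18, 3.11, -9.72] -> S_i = Random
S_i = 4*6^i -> [4, 24, 144, 864, 5184]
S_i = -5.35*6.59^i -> [-5.35, -35.26, -232.34, -1531.12, -10090.1]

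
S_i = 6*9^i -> [6, 54, 486, 4374, 39366]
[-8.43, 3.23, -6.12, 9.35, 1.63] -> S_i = Random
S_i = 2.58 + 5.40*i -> [2.58, 7.98, 13.38, 18.78, 24.18]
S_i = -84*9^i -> [-84, -756, -6804, -61236, -551124]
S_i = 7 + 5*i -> [7, 12, 17, 22, 27]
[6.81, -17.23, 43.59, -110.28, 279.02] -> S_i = 6.81*(-2.53)^i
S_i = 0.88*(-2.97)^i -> [0.88, -2.61, 7.76, -23.05, 68.47]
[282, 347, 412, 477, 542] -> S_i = 282 + 65*i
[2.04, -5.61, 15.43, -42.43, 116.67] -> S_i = 2.04*(-2.75)^i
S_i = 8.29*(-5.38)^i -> [8.29, -44.6, 239.95, -1290.93, 6945.18]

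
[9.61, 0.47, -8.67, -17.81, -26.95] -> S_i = 9.61 + -9.14*i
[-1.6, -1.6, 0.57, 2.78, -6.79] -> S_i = Random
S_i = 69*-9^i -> [69, -621, 5589, -50301, 452709]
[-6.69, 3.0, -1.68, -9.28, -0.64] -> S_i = Random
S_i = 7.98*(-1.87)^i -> [7.98, -14.92, 27.91, -52.18, 97.58]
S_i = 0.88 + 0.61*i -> [0.88, 1.49, 2.1, 2.71, 3.32]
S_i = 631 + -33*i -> [631, 598, 565, 532, 499]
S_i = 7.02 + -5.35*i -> [7.02, 1.67, -3.68, -9.03, -14.38]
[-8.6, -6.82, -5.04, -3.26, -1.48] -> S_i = -8.60 + 1.78*i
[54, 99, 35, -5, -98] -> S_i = Random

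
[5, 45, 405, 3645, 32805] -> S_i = 5*9^i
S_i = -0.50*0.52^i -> [-0.5, -0.26, -0.14, -0.07, -0.04]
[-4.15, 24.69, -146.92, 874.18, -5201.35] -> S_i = -4.15*(-5.95)^i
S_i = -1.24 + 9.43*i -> [-1.24, 8.19, 17.62, 27.05, 36.48]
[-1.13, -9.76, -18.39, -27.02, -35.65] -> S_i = -1.13 + -8.63*i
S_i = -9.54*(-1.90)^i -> [-9.54, 18.13, -34.44, 65.43, -124.33]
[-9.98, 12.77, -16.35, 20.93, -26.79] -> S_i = -9.98*(-1.28)^i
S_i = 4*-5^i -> [4, -20, 100, -500, 2500]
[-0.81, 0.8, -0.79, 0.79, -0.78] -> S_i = -0.81*(-0.99)^i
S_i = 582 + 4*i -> [582, 586, 590, 594, 598]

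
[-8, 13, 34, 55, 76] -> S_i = -8 + 21*i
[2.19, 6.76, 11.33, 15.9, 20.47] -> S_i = 2.19 + 4.57*i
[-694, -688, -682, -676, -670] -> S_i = -694 + 6*i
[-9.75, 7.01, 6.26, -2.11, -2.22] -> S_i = Random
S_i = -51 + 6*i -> [-51, -45, -39, -33, -27]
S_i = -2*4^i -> [-2, -8, -32, -128, -512]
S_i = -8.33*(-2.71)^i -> [-8.33, 22.57, -61.18, 165.79, -449.29]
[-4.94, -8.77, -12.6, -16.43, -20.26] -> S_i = -4.94 + -3.83*i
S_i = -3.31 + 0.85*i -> [-3.31, -2.46, -1.61, -0.76, 0.09]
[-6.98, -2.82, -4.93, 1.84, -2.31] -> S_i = Random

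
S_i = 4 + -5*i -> [4, -1, -6, -11, -16]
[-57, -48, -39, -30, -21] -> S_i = -57 + 9*i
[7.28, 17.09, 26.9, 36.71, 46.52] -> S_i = 7.28 + 9.81*i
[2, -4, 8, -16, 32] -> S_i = 2*-2^i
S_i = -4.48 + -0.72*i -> [-4.48, -5.2, -5.92, -6.64, -7.36]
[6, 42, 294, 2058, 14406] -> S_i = 6*7^i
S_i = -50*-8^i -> [-50, 400, -3200, 25600, -204800]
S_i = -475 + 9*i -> [-475, -466, -457, -448, -439]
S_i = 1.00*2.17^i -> [1.0, 2.17, 4.71, 10.22, 22.17]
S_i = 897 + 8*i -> [897, 905, 913, 921, 929]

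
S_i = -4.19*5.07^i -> [-4.19, -21.24, -107.7, -546.06, -2768.51]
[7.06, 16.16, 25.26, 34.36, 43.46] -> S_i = 7.06 + 9.10*i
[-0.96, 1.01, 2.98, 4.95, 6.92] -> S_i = -0.96 + 1.97*i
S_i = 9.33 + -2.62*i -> [9.33, 6.71, 4.09, 1.47, -1.15]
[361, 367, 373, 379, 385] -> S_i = 361 + 6*i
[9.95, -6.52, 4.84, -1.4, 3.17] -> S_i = Random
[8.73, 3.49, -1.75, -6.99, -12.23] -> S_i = 8.73 + -5.24*i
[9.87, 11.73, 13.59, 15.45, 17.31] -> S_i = 9.87 + 1.86*i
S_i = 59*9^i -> [59, 531, 4779, 43011, 387099]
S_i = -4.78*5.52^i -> [-4.78, -26.39, -145.65, -803.98, -4437.97]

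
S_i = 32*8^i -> [32, 256, 2048, 16384, 131072]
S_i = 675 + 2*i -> [675, 677, 679, 681, 683]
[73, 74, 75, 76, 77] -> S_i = 73 + 1*i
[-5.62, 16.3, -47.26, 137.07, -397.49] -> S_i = -5.62*(-2.90)^i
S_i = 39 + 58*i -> [39, 97, 155, 213, 271]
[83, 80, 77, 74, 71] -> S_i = 83 + -3*i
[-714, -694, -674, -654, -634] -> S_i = -714 + 20*i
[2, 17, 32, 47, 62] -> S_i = 2 + 15*i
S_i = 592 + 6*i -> [592, 598, 604, 610, 616]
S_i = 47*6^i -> [47, 282, 1692, 10152, 60912]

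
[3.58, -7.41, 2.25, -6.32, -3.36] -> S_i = Random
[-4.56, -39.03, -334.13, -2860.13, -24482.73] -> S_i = -4.56*8.56^i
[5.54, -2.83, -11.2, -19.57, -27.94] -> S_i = 5.54 + -8.37*i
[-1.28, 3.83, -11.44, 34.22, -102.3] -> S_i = -1.28*(-2.99)^i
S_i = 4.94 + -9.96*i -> [4.94, -5.02, -14.98, -24.94, -34.9]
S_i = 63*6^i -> [63, 378, 2268, 13608, 81648]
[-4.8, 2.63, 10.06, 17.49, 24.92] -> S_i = -4.80 + 7.43*i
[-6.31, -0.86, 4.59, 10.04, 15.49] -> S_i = -6.31 + 5.45*i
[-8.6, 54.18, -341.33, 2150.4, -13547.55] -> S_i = -8.60*(-6.30)^i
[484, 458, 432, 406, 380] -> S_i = 484 + -26*i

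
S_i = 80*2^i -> [80, 160, 320, 640, 1280]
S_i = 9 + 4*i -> [9, 13, 17, 21, 25]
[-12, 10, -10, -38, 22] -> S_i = Random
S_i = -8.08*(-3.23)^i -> [-8.08, 26.1, -84.3, 272.28, -879.47]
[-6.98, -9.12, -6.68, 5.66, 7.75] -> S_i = Random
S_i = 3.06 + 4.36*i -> [3.06, 7.42, 11.78, 16.14, 20.5]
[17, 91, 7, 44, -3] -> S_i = Random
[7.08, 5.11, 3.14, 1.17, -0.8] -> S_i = 7.08 + -1.97*i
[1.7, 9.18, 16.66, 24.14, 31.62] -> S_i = 1.70 + 7.48*i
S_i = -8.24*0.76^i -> [-8.24, -6.26, -4.76, -3.62, -2.75]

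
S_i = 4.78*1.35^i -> [4.78, 6.45, 8.71, 11.76, 15.88]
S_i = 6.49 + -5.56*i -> [6.49, 0.93, -4.63, -10.19, -15.75]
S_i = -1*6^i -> [-1, -6, -36, -216, -1296]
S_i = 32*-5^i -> [32, -160, 800, -4000, 20000]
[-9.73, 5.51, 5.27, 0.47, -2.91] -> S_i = Random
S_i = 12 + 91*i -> [12, 103, 194, 285, 376]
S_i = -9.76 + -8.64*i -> [-9.76, -18.4, -27.04, -35.68, -44.32]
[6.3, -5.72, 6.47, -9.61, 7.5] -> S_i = Random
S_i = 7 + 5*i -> [7, 12, 17, 22, 27]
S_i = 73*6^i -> [73, 438, 2628, 15768, 94608]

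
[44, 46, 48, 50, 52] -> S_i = 44 + 2*i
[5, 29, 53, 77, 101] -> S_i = 5 + 24*i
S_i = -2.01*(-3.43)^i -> [-2.01, 6.89, -23.65, 81.11, -278.21]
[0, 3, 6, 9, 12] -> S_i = 0 + 3*i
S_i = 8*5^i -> [8, 40, 200, 1000, 5000]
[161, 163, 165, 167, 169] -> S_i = 161 + 2*i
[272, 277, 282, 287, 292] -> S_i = 272 + 5*i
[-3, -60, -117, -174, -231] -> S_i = -3 + -57*i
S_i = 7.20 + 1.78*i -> [7.2, 8.98, 10.76, 12.54, 14.32]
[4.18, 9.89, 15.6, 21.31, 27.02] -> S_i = 4.18 + 5.71*i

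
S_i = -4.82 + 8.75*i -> [-4.82, 3.93, 12.68, 21.43, 30.18]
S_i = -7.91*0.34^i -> [-7.91, -2.69, -0.91, -0.31, -0.11]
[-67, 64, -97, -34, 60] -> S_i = Random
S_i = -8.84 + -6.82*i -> [-8.84, -15.66, -22.48, -29.3, -36.12]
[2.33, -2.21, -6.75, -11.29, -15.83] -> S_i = 2.33 + -4.54*i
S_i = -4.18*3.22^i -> [-4.18, -13.46, -43.34, -139.55, -449.37]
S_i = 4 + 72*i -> [4, 76, 148, 220, 292]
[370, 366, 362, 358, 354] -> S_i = 370 + -4*i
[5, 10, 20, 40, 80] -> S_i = 5*2^i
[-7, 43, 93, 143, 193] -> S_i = -7 + 50*i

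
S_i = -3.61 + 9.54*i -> [-3.61, 5.93, 15.47, 25.01, 34.55]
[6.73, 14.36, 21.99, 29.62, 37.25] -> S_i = 6.73 + 7.63*i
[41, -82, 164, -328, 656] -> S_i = 41*-2^i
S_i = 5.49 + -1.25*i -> [5.49, 4.24, 2.99, 1.74, 0.49]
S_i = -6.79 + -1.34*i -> [-6.79, -8.13, -9.47, -10.81, -12.15]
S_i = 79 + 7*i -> [79, 86, 93, 100, 107]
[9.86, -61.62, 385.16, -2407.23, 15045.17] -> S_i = 9.86*(-6.25)^i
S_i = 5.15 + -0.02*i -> [5.15, 5.13, 5.11, 5.09, 5.07]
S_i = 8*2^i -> [8, 16, 32, 64, 128]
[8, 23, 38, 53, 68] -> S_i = 8 + 15*i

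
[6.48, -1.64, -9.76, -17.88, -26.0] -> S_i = 6.48 + -8.12*i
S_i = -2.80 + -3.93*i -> [-2.8, -6.73, -10.66, -14.59, -18.52]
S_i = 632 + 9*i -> [632, 641, 650, 659, 668]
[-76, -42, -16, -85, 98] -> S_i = Random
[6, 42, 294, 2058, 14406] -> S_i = 6*7^i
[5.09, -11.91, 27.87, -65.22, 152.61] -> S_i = 5.09*(-2.34)^i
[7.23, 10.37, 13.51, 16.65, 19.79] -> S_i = 7.23 + 3.14*i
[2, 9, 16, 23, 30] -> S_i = 2 + 7*i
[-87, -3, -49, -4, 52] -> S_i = Random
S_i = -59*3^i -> [-59, -177, -531, -1593, -4779]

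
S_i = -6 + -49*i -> [-6, -55, -104, -153, -202]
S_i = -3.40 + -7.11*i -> [-3.4, -10.51, -17.62, -24.73, -31.84]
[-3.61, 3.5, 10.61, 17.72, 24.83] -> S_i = -3.61 + 7.11*i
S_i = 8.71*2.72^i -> [8.71, 23.69, 64.44, 175.28, 476.75]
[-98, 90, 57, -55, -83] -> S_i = Random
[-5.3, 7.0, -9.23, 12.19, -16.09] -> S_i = -5.30*(-1.32)^i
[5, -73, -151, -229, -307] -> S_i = 5 + -78*i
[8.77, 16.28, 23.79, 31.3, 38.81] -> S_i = 8.77 + 7.51*i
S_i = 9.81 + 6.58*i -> [9.81, 16.39, 22.97, 29.55, 36.13]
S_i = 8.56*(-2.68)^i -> [8.56, -22.94, 61.48, -164.77, 441.58]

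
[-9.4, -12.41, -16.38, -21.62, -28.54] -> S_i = -9.40*1.32^i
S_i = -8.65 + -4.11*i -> [-8.65, -12.76, -16.87, -20.98, -25.09]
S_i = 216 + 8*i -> [216, 224, 232, 240, 248]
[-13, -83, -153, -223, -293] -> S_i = -13 + -70*i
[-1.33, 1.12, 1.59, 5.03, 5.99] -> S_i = Random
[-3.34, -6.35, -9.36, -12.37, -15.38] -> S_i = -3.34 + -3.01*i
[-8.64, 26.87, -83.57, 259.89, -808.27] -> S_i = -8.64*(-3.11)^i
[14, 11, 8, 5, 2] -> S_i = 14 + -3*i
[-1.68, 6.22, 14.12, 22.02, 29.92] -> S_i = -1.68 + 7.90*i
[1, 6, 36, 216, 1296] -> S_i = 1*6^i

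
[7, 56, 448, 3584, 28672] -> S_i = 7*8^i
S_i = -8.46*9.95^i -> [-8.46, -84.18, -837.56, -8333.73, -82920.65]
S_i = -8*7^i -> [-8, -56, -392, -2744, -19208]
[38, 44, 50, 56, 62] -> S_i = 38 + 6*i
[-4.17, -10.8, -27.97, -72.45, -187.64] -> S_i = -4.17*2.59^i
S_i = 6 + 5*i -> [6, 11, 16, 21, 26]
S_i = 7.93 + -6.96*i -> [7.93, 0.97, -5.99, -12.95, -19.91]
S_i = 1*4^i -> [1, 4, 16, 64, 256]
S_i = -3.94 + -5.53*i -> [-3.94, -9.47, -15.0, -20.53, -26.06]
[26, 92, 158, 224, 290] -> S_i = 26 + 66*i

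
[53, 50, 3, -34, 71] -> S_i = Random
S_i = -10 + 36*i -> [-10, 26, 62, 98, 134]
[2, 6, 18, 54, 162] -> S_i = 2*3^i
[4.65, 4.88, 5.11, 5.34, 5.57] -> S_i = 4.65 + 0.23*i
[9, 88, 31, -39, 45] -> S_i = Random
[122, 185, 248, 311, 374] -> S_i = 122 + 63*i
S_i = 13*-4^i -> [13, -52, 208, -832, 3328]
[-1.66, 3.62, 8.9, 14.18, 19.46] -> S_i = -1.66 + 5.28*i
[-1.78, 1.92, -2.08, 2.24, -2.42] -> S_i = -1.78*(-1.08)^i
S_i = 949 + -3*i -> [949, 946, 943, 940, 937]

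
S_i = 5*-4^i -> [5, -20, 80, -320, 1280]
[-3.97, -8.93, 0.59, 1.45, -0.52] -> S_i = Random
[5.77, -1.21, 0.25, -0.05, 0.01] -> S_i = 5.77*(-0.21)^i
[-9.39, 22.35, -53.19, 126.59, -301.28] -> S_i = -9.39*(-2.38)^i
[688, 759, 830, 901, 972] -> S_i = 688 + 71*i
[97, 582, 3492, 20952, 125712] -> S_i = 97*6^i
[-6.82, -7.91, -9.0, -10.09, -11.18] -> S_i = -6.82 + -1.09*i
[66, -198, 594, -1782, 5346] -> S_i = 66*-3^i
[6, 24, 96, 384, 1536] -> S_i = 6*4^i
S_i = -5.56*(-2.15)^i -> [-5.56, 11.95, -25.7, 55.26, -118.8]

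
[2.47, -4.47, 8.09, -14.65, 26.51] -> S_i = 2.47*(-1.81)^i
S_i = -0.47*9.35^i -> [-0.47, -4.39, -41.09, -384.18, -3592.07]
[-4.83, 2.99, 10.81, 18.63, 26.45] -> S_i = -4.83 + 7.82*i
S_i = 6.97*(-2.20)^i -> [6.97, -15.33, 33.73, -74.22, 163.28]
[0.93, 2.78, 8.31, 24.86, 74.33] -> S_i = 0.93*2.99^i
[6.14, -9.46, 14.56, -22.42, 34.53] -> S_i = 6.14*(-1.54)^i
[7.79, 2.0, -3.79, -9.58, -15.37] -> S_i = 7.79 + -5.79*i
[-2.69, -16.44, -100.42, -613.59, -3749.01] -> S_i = -2.69*6.11^i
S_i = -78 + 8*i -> [-78, -70, -62, -54, -46]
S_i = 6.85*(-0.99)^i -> [6.85, -6.78, 6.71, -6.65, 6.58]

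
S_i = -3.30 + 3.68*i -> [-3.3, 0.38, 4.06, 7.74, 11.42]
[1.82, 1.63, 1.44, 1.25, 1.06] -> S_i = 1.82 + -0.19*i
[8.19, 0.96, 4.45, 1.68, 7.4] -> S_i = Random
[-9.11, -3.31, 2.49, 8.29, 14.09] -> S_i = -9.11 + 5.80*i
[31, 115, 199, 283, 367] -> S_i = 31 + 84*i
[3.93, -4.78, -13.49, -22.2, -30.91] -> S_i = 3.93 + -8.71*i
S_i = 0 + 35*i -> [0, 35, 70, 105, 140]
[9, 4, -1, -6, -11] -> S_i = 9 + -5*i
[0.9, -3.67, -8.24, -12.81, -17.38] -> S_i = 0.90 + -4.57*i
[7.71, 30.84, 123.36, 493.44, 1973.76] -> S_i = 7.71*4.00^i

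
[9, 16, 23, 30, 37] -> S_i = 9 + 7*i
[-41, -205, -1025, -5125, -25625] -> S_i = -41*5^i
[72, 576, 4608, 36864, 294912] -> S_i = 72*8^i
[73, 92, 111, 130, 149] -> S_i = 73 + 19*i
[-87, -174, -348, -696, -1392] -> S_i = -87*2^i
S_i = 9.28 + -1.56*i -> [9.28, 7.72, 6.16, 4.6, 3.04]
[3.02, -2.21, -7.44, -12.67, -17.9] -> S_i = 3.02 + -5.23*i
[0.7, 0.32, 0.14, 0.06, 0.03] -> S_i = 0.70*0.45^i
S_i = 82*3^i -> [82, 246, 738, 2214, 6642]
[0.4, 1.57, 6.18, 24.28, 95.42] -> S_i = 0.40*3.93^i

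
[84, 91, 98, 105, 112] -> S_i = 84 + 7*i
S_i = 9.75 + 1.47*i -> [9.75, 11.22, 12.69, 14.16, 15.63]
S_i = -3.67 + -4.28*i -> [-3.67, -7.95, -12.23, -16.51, -20.79]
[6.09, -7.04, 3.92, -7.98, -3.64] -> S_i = Random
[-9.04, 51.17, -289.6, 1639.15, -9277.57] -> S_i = -9.04*(-5.66)^i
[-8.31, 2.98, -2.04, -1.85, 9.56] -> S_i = Random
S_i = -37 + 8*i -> [-37, -29, -21, -13, -5]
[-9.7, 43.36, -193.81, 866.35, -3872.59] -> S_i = -9.70*(-4.47)^i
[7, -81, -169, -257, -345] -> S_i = 7 + -88*i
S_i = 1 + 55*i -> [1, 56, 111, 166, 221]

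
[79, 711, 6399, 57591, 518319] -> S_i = 79*9^i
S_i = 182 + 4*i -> [182, 186, 190, 194, 198]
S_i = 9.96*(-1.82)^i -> [9.96, -18.13, 32.99, -60.04, 109.28]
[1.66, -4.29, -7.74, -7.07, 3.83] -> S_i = Random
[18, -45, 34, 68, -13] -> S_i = Random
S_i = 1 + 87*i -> [1, 88, 175, 262, 349]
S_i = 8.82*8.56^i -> [8.82, 75.5, 646.27, 5532.1, 47354.76]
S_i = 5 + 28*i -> [5, 33, 61, 89, 117]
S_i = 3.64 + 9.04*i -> [3.64, 12.68, 21.72, 30.76, 39.8]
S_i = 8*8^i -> [8, 64, 512, 4096, 32768]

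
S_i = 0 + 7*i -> [0, 7, 14, 21, 28]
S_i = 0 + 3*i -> [0, 3, 6, 9, 12]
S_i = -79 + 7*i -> [-79, -72, -65, -58, -51]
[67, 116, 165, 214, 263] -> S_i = 67 + 49*i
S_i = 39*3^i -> [39, 117, 351, 1053, 3159]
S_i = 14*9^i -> [14, 126, 1134, 10206, 91854]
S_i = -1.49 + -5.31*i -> [-1.49, -6.8, -12.11, -17.42, -22.73]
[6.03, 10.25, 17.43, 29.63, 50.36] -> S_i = 6.03*1.70^i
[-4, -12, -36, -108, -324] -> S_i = -4*3^i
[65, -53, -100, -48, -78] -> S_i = Random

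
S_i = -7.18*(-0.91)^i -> [-7.18, 6.53, -5.95, 5.41, -4.92]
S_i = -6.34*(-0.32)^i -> [-6.34, 2.03, -0.65, 0.21, -0.07]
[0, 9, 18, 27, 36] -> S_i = 0 + 9*i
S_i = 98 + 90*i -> [98, 188, 278, 368, 458]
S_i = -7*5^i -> [-7, -35, -175, -875, -4375]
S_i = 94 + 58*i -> [94, 152, 210, 268, 326]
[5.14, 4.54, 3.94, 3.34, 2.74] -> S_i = 5.14 + -0.60*i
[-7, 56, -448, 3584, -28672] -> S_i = -7*-8^i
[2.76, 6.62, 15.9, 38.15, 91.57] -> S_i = 2.76*2.40^i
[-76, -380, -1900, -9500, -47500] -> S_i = -76*5^i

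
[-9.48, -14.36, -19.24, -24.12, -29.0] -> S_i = -9.48 + -4.88*i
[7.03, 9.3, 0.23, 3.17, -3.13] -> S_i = Random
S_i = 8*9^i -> [8, 72, 648, 5832, 52488]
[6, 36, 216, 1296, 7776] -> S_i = 6*6^i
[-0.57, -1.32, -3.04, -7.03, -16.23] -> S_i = -0.57*2.31^i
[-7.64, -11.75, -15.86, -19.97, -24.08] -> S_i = -7.64 + -4.11*i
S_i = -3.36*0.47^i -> [-3.36, -1.58, -0.74, -0.35, -0.16]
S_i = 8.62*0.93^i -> [8.62, 8.02, 7.46, 6.93, 6.45]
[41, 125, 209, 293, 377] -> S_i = 41 + 84*i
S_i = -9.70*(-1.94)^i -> [-9.7, 18.82, -36.51, 70.82, -137.4]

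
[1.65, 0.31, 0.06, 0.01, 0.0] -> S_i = 1.65*0.19^i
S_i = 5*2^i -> [5, 10, 20, 40, 80]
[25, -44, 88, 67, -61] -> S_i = Random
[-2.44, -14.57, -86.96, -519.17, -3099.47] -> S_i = -2.44*5.97^i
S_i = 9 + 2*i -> [9, 11, 13, 15, 17]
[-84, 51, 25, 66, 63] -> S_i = Random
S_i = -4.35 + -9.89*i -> [-4.35, -14.24, -24.13, -34.02, -43.91]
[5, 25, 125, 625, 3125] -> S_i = 5*5^i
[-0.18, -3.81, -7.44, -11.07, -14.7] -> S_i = -0.18 + -3.63*i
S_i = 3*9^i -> [3, 27, 243, 2187, 19683]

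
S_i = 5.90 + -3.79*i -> [5.9, 2.11, -1.68, -5.47, -9.26]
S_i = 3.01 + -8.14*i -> [3.01, -5.13, -13.27, -21.41, -29.55]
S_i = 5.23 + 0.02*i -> [5.23, 5.25, 5.27, 5.29, 5.31]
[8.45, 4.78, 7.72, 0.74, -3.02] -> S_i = Random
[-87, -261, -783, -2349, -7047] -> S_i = -87*3^i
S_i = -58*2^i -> [-58, -116, -232, -464, -928]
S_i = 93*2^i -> [93, 186, 372, 744, 1488]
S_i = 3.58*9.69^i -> [3.58, 34.69, 336.15, 3257.27, 31562.99]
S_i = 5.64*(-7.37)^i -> [5.64, -41.57, 306.35, -2257.78, 16639.84]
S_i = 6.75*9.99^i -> [6.75, 67.43, 673.65, 6729.77, 67230.4]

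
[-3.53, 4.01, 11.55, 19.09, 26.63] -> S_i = -3.53 + 7.54*i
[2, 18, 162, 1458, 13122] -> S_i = 2*9^i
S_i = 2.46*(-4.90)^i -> [2.46, -12.05, 59.06, -289.42, 1418.14]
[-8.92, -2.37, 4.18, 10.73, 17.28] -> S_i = -8.92 + 6.55*i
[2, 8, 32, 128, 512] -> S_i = 2*4^i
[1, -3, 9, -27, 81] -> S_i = 1*-3^i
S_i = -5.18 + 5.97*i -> [-5.18, 0.79, 6.76, 12.73, 18.7]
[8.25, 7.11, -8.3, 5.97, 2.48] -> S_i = Random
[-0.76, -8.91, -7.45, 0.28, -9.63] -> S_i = Random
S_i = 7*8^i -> [7, 56, 448, 3584, 28672]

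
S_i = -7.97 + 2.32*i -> [-7.97, -5.65, -3.33, -1.01, 1.31]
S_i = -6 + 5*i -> [-6, -1, 4, 9, 14]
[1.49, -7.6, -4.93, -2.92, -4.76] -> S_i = Random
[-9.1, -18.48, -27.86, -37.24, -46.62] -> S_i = -9.10 + -9.38*i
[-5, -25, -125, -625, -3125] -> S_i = -5*5^i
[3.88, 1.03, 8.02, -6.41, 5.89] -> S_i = Random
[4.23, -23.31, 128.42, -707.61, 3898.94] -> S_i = 4.23*(-5.51)^i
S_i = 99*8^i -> [99, 792, 6336, 50688, 405504]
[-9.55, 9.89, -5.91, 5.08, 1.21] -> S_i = Random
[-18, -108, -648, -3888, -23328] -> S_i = -18*6^i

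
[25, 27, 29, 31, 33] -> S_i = 25 + 2*i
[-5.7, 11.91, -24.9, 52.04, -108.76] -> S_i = -5.70*(-2.09)^i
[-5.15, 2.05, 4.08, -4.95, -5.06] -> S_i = Random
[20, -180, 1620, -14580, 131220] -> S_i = 20*-9^i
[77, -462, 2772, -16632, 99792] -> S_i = 77*-6^i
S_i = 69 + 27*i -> [69, 96, 123, 150, 177]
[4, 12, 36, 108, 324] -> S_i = 4*3^i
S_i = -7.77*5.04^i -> [-7.77, -39.16, -197.37, -994.75, -5013.52]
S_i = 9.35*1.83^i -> [9.35, 17.11, 31.31, 57.3, 104.86]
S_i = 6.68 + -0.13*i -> [6.68, 6.55, 6.42, 6.29, 6.16]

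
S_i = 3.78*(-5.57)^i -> [3.78, -21.05, 117.27, -653.22, 3638.42]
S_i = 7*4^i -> [7, 28, 112, 448, 1792]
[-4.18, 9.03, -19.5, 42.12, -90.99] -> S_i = -4.18*(-2.16)^i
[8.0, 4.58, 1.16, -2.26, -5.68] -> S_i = 8.00 + -3.42*i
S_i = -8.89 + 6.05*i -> [-8.89, -2.84, 3.21, 9.26, 15.31]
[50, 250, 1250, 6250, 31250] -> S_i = 50*5^i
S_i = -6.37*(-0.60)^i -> [-6.37, 3.82, -2.29, 1.38, -0.83]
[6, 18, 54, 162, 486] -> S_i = 6*3^i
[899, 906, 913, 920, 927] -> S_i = 899 + 7*i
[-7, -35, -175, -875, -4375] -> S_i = -7*5^i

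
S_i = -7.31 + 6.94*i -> [-7.31, -0.37, 6.57, 13.51, 20.45]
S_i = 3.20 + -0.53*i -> [3.2, 2.67, 2.14, 1.61, 1.08]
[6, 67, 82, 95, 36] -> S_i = Random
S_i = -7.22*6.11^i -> [-7.22, -44.11, -269.54, -1646.88, -10062.41]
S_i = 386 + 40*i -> [386, 426, 466, 506, 546]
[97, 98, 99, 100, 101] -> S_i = 97 + 1*i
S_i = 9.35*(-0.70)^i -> [9.35, -6.54, 4.58, -3.21, 2.24]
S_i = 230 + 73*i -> [230, 303, 376, 449, 522]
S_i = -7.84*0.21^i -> [-7.84, -1.65, -0.35, -0.07, -0.02]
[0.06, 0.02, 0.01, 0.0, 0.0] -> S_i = 0.06*0.40^i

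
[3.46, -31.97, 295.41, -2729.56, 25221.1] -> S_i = 3.46*(-9.24)^i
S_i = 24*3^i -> [24, 72, 216, 648, 1944]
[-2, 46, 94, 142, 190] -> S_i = -2 + 48*i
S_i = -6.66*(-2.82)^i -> [-6.66, 18.78, -52.96, 149.36, -421.18]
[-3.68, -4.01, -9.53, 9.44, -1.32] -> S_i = Random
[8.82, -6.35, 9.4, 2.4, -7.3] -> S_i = Random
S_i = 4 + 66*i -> [4, 70, 136, 202, 268]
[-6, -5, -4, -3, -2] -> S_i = -6 + 1*i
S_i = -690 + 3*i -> [-690, -687, -684, -681, -678]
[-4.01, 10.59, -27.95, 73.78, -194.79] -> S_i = -4.01*(-2.64)^i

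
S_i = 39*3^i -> [39, 117, 351, 1053, 3159]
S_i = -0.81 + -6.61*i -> [-0.81, -7.42, -14.03, -20.64, -27.25]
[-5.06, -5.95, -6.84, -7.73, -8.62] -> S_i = -5.06 + -0.89*i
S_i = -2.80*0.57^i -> [-2.8, -1.6, -0.91, -0.52, -0.3]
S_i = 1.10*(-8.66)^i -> [1.1, -9.53, 82.5, -714.41, 6186.77]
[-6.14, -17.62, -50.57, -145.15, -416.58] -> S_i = -6.14*2.87^i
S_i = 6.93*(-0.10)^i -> [6.93, -0.69, 0.07, -0.01, 0.0]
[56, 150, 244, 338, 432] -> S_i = 56 + 94*i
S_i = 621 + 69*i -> [621, 690, 759, 828, 897]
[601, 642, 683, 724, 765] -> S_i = 601 + 41*i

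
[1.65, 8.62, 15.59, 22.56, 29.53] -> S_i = 1.65 + 6.97*i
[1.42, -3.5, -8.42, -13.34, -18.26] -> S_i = 1.42 + -4.92*i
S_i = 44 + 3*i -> [44, 47, 50, 53, 56]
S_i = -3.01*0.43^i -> [-3.01, -1.29, -0.56, -0.24, -0.1]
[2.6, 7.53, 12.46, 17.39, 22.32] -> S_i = 2.60 + 4.93*i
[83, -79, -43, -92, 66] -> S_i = Random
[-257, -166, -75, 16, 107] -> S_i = -257 + 91*i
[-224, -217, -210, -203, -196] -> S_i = -224 + 7*i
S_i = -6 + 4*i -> [-6, -2, 2, 6, 10]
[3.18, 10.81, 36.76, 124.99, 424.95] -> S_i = 3.18*3.40^i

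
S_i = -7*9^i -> [-7, -63, -567, -5103, -45927]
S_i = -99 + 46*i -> [-99, -53, -7, 39, 85]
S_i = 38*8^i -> [38, 304, 2432, 19456, 155648]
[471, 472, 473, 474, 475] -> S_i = 471 + 1*i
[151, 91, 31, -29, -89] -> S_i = 151 + -60*i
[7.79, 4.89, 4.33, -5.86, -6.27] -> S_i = Random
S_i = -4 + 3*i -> [-4, -1, 2, 5, 8]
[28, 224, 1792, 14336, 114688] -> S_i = 28*8^i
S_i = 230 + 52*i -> [230, 282, 334, 386, 438]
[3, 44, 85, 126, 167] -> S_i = 3 + 41*i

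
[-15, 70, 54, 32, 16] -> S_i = Random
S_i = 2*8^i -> [2, 16, 128, 1024, 8192]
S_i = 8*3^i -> [8, 24, 72, 216, 648]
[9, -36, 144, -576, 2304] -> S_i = 9*-4^i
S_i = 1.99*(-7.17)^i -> [1.99, -14.27, 102.3, -733.52, 5259.32]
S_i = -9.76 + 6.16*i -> [-9.76, -3.6, 2.56, 8.72, 14.88]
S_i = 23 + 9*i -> [23, 32, 41, 50, 59]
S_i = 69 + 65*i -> [69, 134, 199, 264, 329]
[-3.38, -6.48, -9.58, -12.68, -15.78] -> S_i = -3.38 + -3.10*i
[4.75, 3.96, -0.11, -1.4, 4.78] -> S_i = Random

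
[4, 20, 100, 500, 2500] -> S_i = 4*5^i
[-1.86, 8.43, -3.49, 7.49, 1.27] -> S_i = Random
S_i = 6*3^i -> [6, 18, 54, 162, 486]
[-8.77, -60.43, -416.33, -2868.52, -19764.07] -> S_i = -8.77*6.89^i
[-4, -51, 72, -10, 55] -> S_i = Random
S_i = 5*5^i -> [5, 25, 125, 625, 3125]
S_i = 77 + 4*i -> [77, 81, 85, 89, 93]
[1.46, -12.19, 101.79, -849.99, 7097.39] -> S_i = 1.46*(-8.35)^i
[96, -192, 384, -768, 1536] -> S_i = 96*-2^i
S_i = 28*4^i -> [28, 112, 448, 1792, 7168]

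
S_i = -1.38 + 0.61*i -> [-1.38, -0.77, -0.16, 0.45, 1.06]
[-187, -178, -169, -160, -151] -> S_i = -187 + 9*i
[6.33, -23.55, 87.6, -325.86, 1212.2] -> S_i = 6.33*(-3.72)^i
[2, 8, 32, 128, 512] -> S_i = 2*4^i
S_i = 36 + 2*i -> [36, 38, 40, 42, 44]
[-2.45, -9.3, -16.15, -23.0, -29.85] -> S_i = -2.45 + -6.85*i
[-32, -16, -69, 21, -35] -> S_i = Random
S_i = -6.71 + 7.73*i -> [-6.71, 1.02, 8.75, 16.48, 24.21]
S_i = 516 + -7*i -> [516, 509, 502, 495, 488]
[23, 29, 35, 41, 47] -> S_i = 23 + 6*i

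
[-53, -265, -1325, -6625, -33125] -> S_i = -53*5^i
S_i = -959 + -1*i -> [-959, -960, -961, -962, -963]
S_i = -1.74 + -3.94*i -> [-1.74, -5.68, -9.62, -13.56, -17.5]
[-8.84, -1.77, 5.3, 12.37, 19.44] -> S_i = -8.84 + 7.07*i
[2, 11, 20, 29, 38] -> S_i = 2 + 9*i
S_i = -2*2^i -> [-2, -4, -8, -16, -32]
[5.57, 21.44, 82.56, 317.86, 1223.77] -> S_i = 5.57*3.85^i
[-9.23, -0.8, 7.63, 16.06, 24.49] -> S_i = -9.23 + 8.43*i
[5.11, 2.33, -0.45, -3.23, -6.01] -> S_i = 5.11 + -2.78*i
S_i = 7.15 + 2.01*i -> [7.15, 9.16, 11.17, 13.18, 15.19]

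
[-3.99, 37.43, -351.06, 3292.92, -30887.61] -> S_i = -3.99*(-9.38)^i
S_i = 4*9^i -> [4, 36, 324, 2916, 26244]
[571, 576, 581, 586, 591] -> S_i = 571 + 5*i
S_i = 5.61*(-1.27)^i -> [5.61, -7.12, 9.05, -11.49, 14.59]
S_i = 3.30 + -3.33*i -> [3.3, -0.03, -3.36, -6.69, -10.02]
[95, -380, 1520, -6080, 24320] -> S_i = 95*-4^i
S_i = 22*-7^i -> [22, -154, 1078, -7546, 52822]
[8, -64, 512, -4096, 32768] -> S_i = 8*-8^i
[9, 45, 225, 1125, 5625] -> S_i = 9*5^i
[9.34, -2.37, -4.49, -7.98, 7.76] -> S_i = Random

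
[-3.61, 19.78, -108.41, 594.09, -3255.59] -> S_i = -3.61*(-5.48)^i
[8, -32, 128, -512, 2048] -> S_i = 8*-4^i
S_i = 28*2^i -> [28, 56, 112, 224, 448]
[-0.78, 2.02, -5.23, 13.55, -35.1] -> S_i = -0.78*(-2.59)^i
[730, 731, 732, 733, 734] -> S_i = 730 + 1*i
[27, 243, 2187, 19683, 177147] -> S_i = 27*9^i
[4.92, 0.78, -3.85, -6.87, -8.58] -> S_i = Random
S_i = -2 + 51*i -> [-2, 49, 100, 151, 202]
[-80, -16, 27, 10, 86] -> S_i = Random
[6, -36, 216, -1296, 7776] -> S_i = 6*-6^i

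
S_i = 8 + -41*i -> [8, -33, -74, -115, -156]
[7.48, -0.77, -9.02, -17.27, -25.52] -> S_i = 7.48 + -8.25*i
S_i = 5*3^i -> [5, 15, 45, 135, 405]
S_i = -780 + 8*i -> [-780, -772, -764, -756, -748]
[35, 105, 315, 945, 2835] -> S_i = 35*3^i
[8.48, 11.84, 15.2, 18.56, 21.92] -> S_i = 8.48 + 3.36*i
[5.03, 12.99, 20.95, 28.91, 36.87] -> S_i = 5.03 + 7.96*i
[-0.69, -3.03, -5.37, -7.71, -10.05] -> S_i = -0.69 + -2.34*i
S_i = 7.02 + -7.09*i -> [7.02, -0.07, -7.16, -14.25, -21.34]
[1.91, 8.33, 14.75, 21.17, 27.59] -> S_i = 1.91 + 6.42*i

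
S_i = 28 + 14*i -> [28, 42, 56, 70, 84]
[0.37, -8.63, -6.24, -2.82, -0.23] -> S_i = Random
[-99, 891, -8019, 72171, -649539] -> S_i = -99*-9^i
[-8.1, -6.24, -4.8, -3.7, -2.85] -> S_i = -8.10*0.77^i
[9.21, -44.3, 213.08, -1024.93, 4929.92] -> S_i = 9.21*(-4.81)^i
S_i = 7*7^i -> [7, 49, 343, 2401, 16807]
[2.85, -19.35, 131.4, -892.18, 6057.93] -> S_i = 2.85*(-6.79)^i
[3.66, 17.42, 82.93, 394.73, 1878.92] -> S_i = 3.66*4.76^i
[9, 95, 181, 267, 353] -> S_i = 9 + 86*i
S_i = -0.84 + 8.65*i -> [-0.84, 7.81, 16.46, 25.11, 33.76]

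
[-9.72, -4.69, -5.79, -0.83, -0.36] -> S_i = Random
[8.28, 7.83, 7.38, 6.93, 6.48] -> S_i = 8.28 + -0.45*i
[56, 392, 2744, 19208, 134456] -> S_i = 56*7^i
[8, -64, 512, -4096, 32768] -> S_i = 8*-8^i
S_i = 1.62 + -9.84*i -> [1.62, -8.22, -18.06, -27.9, -37.74]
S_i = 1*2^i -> [1, 2, 4, 8, 16]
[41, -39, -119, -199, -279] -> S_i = 41 + -80*i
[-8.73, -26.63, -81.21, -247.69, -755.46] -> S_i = -8.73*3.05^i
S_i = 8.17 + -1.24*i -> [8.17, 6.93, 5.69, 4.45, 3.21]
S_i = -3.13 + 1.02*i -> [-3.13, -2.11, -1.09, -0.07, 0.95]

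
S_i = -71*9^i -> [-71, -639, -5751, -51759, -465831]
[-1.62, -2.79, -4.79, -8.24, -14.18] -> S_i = -1.62*1.72^i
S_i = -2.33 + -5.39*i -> [-2.33, -7.72, -13.11, -18.5, -23.89]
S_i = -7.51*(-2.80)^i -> [-7.51, 21.03, -58.88, 164.86, -461.61]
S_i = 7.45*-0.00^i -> [7.45, -0.0, 0.0, -0.0, 0.0]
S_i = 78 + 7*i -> [78, 85, 92, 99, 106]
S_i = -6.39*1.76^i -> [-6.39, -11.25, -19.79, -34.84, -61.31]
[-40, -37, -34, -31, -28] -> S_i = -40 + 3*i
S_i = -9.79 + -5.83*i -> [-9.79, -15.62, -21.45, -27.28, -33.11]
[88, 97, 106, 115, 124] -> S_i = 88 + 9*i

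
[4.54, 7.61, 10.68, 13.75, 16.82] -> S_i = 4.54 + 3.07*i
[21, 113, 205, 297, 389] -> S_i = 21 + 92*i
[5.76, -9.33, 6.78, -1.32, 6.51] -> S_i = Random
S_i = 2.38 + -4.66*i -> [2.38, -2.28, -6.94, -11.6, -16.26]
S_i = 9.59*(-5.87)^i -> [9.59, -56.29, 330.44, -1939.69, 11386.0]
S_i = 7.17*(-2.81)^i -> [7.17, -20.15, 56.62, -159.09, 447.04]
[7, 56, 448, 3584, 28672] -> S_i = 7*8^i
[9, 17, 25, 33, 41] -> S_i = 9 + 8*i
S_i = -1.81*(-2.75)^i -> [-1.81, 4.98, -13.69, 37.64, -103.52]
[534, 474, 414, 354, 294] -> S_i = 534 + -60*i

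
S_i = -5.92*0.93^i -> [-5.92, -5.51, -5.12, -4.76, -4.43]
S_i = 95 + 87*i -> [95, 182, 269, 356, 443]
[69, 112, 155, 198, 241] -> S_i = 69 + 43*i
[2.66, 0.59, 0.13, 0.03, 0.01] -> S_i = 2.66*0.22^i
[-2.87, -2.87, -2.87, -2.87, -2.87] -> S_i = -2.87*1.00^i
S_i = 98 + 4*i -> [98, 102, 106, 110, 114]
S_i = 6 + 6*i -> [6, 12, 18, 24, 30]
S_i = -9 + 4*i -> [-9, -5, -1, 3, 7]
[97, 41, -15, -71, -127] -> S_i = 97 + -56*i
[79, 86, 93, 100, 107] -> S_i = 79 + 7*i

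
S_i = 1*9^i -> [1, 9, 81, 729, 6561]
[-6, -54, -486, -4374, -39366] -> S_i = -6*9^i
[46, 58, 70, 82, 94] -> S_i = 46 + 12*i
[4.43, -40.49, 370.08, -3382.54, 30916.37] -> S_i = 4.43*(-9.14)^i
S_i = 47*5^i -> [47, 235, 1175, 5875, 29375]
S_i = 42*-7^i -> [42, -294, 2058, -14406, 100842]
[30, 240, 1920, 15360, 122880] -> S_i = 30*8^i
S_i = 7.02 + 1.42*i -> [7.02, 8.44, 9.86, 11.28, 12.7]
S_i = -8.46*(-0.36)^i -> [-8.46, 3.05, -1.1, 0.39, -0.14]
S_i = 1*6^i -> [1, 6, 36, 216, 1296]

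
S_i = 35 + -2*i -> [35, 33, 31, 29, 27]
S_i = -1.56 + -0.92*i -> [-1.56, -2.48, -3.4, -4.32, -5.24]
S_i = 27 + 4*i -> [27, 31, 35, 39, 43]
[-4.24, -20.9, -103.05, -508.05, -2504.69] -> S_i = -4.24*4.93^i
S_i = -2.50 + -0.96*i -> [-2.5, -3.46, -4.42, -5.38, -6.34]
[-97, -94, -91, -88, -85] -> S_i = -97 + 3*i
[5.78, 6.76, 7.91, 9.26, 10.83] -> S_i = 5.78*1.17^i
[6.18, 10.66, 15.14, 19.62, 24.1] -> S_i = 6.18 + 4.48*i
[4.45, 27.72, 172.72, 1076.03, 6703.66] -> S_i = 4.45*6.23^i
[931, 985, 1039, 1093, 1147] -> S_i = 931 + 54*i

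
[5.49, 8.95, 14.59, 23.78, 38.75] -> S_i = 5.49*1.63^i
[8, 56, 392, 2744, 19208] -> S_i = 8*7^i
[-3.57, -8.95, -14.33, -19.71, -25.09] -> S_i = -3.57 + -5.38*i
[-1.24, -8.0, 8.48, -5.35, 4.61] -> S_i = Random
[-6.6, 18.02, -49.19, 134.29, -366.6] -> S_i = -6.60*(-2.73)^i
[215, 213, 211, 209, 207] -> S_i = 215 + -2*i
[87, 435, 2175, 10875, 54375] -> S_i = 87*5^i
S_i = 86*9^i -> [86, 774, 6966, 62694, 564246]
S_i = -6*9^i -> [-6, -54, -486, -4374, -39366]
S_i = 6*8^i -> [6, 48, 384, 3072, 24576]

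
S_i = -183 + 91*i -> [-183, -92, -1, 90, 181]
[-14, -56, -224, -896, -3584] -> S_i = -14*4^i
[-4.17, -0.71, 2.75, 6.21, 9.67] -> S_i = -4.17 + 3.46*i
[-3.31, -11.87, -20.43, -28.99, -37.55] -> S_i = -3.31 + -8.56*i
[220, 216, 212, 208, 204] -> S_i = 220 + -4*i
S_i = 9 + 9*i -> [9, 18, 27, 36, 45]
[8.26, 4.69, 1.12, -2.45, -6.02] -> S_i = 8.26 + -3.57*i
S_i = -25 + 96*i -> [-25, 71, 167, 263, 359]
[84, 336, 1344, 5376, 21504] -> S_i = 84*4^i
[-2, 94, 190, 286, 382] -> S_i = -2 + 96*i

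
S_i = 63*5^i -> [63, 315, 1575, 7875, 39375]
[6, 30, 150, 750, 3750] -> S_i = 6*5^i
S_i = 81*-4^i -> [81, -324, 1296, -5184, 20736]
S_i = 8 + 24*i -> [8, 32, 56, 80, 104]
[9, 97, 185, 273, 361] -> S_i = 9 + 88*i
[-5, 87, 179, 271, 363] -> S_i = -5 + 92*i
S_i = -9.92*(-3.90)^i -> [-9.92, 38.69, -150.88, 588.44, -2294.93]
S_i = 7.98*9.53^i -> [7.98, 76.05, 724.75, 6906.87, 65822.52]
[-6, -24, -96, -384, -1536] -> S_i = -6*4^i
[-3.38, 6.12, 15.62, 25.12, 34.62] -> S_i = -3.38 + 9.50*i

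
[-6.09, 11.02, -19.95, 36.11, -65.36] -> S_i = -6.09*(-1.81)^i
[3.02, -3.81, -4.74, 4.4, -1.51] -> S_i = Random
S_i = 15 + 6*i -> [15, 21, 27, 33, 39]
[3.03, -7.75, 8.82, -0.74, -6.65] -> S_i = Random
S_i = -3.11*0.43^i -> [-3.11, -1.34, -0.58, -0.25, -0.11]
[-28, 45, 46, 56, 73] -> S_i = Random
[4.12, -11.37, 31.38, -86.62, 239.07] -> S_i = 4.12*(-2.76)^i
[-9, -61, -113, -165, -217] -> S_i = -9 + -52*i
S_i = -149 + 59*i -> [-149, -90, -31, 28, 87]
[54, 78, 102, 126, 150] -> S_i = 54 + 24*i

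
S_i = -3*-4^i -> [-3, 12, -48, 192, -768]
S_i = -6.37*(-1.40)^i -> [-6.37, 8.92, -12.49, 17.48, -24.47]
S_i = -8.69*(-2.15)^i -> [-8.69, 18.68, -40.17, 86.36, -185.68]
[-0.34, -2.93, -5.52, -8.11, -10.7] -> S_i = -0.34 + -2.59*i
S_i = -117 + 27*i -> [-117, -90, -63, -36, -9]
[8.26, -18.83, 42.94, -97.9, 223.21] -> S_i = 8.26*(-2.28)^i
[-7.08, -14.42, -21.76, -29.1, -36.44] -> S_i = -7.08 + -7.34*i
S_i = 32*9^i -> [32, 288, 2592, 23328, 209952]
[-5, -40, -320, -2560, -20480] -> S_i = -5*8^i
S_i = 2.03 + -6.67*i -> [2.03, -4.64, -11.31, -17.98, -24.65]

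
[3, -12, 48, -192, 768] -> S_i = 3*-4^i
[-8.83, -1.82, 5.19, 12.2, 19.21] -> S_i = -8.83 + 7.01*i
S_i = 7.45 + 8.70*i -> [7.45, 16.15, 24.85, 33.55, 42.25]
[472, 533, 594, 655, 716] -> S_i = 472 + 61*i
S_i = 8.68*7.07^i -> [8.68, 61.37, 433.87, 3067.45, 21686.9]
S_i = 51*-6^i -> [51, -306, 1836, -11016, 66096]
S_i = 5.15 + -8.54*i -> [5.15, -3.39, -11.93, -20.47, -29.01]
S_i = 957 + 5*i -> [957, 962, 967, 972, 977]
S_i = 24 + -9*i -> [24, 15, 6, -3, -12]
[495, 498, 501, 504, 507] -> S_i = 495 + 3*i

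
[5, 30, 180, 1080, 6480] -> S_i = 5*6^i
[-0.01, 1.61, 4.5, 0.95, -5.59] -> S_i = Random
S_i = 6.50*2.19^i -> [6.5, 14.24, 31.17, 68.27, 149.52]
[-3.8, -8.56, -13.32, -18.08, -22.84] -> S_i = -3.80 + -4.76*i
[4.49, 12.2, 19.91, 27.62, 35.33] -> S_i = 4.49 + 7.71*i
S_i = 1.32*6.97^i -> [1.32, 9.2, 64.13, 446.96, 3115.34]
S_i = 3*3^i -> [3, 9, 27, 81, 243]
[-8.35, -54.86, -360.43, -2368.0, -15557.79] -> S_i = -8.35*6.57^i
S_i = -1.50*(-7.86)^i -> [-1.5, 11.79, -92.67, 728.38, -5725.08]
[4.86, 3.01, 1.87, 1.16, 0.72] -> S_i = 4.86*0.62^i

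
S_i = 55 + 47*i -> [55, 102, 149, 196, 243]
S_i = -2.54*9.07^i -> [-2.54, -23.04, -208.95, -1895.2, -17189.48]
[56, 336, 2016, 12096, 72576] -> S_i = 56*6^i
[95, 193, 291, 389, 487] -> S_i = 95 + 98*i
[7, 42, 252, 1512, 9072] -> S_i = 7*6^i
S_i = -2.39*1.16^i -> [-2.39, -2.77, -3.22, -3.73, -4.33]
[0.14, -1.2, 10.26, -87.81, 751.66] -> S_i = 0.14*(-8.56)^i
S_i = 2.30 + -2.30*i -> [2.3, 0.0, -2.3, -4.6, -6.9]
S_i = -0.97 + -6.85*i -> [-0.97, -7.82, -14.67, -21.52, -28.37]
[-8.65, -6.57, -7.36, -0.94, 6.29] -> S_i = Random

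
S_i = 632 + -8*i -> [632, 624, 616, 608, 600]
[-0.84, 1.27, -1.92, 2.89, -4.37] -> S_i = -0.84*(-1.51)^i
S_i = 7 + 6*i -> [7, 13, 19, 25, 31]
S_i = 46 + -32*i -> [46, 14, -18, -50, -82]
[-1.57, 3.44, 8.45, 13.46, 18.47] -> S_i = -1.57 + 5.01*i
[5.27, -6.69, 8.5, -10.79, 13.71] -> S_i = 5.27*(-1.27)^i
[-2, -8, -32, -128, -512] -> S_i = -2*4^i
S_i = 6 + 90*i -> [6, 96, 186, 276, 366]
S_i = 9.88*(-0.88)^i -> [9.88, -8.69, 7.65, -6.73, 5.92]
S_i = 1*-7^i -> [1, -7, 49, -343, 2401]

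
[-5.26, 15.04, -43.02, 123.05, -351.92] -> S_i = -5.26*(-2.86)^i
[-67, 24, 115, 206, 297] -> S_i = -67 + 91*i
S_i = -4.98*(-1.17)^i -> [-4.98, 5.83, -6.82, 7.98, -9.33]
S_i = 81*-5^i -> [81, -405, 2025, -10125, 50625]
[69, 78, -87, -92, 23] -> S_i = Random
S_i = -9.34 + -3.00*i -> [-9.34, -12.34, -15.34, -18.34, -21.34]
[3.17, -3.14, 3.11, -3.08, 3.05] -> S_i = 3.17*(-0.99)^i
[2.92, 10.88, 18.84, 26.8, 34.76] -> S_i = 2.92 + 7.96*i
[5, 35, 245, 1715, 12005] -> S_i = 5*7^i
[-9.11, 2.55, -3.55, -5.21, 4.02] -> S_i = Random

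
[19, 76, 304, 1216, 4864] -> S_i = 19*4^i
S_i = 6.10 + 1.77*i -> [6.1, 7.87, 9.64, 11.41, 13.18]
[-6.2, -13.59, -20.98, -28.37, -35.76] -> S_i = -6.20 + -7.39*i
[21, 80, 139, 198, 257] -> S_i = 21 + 59*i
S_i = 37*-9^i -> [37, -333, 2997, -26973, 242757]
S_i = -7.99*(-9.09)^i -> [-7.99, 72.63, -660.2, 6001.2, -54550.95]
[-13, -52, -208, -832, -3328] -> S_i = -13*4^i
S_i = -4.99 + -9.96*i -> [-4.99, -14.95, -24.91, -34.87, -44.83]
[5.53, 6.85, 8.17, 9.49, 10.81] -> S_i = 5.53 + 1.32*i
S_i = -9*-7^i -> [-9, 63, -441, 3087, -21609]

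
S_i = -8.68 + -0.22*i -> [-8.68, -8.9, -9.12, -9.34, -9.56]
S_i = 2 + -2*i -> [2, 0, -2, -4, -6]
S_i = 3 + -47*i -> [3, -44, -91, -138, -185]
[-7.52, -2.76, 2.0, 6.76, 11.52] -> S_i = -7.52 + 4.76*i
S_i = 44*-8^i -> [44, -352, 2816, -22528, 180224]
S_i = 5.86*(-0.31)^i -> [5.86, -1.82, 0.56, -0.17, 0.05]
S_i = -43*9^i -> [-43, -387, -3483, -31347, -282123]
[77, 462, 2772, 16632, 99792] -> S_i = 77*6^i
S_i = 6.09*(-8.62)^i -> [6.09, -52.5, 452.51, -3900.67, 33623.77]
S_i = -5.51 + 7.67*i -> [-5.51, 2.16, 9.83, 17.5, 25.17]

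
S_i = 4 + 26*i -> [4, 30, 56, 82, 108]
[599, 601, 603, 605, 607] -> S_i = 599 + 2*i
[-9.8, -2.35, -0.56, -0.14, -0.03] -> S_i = -9.80*0.24^i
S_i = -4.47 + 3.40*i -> [-4.47, -1.07, 2.33, 5.73, 9.13]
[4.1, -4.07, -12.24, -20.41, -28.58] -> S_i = 4.10 + -8.17*i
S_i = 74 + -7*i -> [74, 67, 60, 53, 46]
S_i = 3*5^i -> [3, 15, 75, 375, 1875]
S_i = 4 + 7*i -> [4, 11, 18, 25, 32]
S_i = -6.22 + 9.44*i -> [-6.22, 3.22, 12.66, 22.1, 31.54]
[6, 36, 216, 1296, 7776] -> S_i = 6*6^i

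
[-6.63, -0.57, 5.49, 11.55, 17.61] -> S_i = -6.63 + 6.06*i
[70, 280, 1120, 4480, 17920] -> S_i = 70*4^i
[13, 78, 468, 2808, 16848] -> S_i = 13*6^i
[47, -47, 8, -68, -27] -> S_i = Random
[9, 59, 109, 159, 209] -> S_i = 9 + 50*i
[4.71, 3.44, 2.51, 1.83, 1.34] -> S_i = 4.71*0.73^i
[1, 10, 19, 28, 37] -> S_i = 1 + 9*i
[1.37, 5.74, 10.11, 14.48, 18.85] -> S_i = 1.37 + 4.37*i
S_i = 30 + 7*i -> [30, 37, 44, 51, 58]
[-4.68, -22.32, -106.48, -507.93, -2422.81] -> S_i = -4.68*4.77^i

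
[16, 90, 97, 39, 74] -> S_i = Random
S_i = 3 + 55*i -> [3, 58, 113, 168, 223]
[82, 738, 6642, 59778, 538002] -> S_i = 82*9^i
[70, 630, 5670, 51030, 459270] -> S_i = 70*9^i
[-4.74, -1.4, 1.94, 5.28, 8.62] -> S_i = -4.74 + 3.34*i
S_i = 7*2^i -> [7, 14, 28, 56, 112]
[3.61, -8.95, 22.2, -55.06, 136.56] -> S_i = 3.61*(-2.48)^i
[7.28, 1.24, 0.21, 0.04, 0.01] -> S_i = 7.28*0.17^i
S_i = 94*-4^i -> [94, -376, 1504, -6016, 24064]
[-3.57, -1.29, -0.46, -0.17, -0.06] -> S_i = -3.57*0.36^i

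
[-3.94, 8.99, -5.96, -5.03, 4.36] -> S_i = Random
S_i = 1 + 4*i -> [1, 5, 9, 13, 17]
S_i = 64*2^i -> [64, 128, 256, 512, 1024]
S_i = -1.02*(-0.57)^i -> [-1.02, 0.58, -0.33, 0.19, -0.11]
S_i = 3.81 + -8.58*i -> [3.81, -4.77, -13.35, -21.93, -30.51]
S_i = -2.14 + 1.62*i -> [-2.14, -0.52, 1.1, 2.72, 4.34]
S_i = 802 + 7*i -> [802, 809, 816, 823, 830]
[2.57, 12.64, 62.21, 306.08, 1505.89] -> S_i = 2.57*4.92^i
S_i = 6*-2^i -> [6, -12, 24, -48, 96]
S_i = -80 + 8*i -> [-80, -72, -64, -56, -48]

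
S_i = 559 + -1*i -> [559, 558, 557, 556, 555]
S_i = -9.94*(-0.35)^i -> [-9.94, 3.48, -1.22, 0.43, -0.15]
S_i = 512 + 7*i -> [512, 519, 526, 533, 540]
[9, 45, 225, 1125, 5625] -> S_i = 9*5^i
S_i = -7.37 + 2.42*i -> [-7.37, -4.95, -2.53, -0.11, 2.31]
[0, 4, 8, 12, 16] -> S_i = 0 + 4*i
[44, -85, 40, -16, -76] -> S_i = Random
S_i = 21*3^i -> [21, 63, 189, 567, 1701]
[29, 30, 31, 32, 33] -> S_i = 29 + 1*i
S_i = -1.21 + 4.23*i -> [-1.21, 3.02, 7.25, 11.48, 15.71]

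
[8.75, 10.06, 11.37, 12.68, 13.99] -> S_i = 8.75 + 1.31*i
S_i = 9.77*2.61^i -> [9.77, 25.5, 66.55, 173.71, 453.37]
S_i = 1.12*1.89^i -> [1.12, 2.12, 4.0, 7.56, 14.29]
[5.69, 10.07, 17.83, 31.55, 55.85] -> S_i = 5.69*1.77^i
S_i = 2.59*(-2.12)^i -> [2.59, -5.49, 11.64, -24.68, 52.32]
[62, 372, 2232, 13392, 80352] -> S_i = 62*6^i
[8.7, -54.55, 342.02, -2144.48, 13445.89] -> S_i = 8.70*(-6.27)^i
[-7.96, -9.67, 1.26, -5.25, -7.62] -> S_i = Random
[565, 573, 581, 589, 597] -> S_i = 565 + 8*i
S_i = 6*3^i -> [6, 18, 54, 162, 486]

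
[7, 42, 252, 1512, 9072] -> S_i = 7*6^i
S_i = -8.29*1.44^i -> [-8.29, -11.94, -17.19, -24.75, -35.65]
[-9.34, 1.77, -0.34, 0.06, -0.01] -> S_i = -9.34*(-0.19)^i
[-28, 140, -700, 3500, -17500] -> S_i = -28*-5^i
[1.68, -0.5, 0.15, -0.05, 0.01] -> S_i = 1.68*(-0.30)^i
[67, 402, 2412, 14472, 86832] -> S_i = 67*6^i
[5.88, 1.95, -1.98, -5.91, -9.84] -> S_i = 5.88 + -3.93*i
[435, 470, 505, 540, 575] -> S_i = 435 + 35*i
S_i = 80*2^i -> [80, 160, 320, 640, 1280]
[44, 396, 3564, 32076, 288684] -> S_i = 44*9^i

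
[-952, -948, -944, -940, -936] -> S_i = -952 + 4*i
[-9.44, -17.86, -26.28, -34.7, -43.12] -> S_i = -9.44 + -8.42*i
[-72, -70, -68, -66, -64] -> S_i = -72 + 2*i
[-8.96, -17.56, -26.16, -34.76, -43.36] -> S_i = -8.96 + -8.60*i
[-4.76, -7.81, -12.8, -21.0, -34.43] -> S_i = -4.76*1.64^i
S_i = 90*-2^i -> [90, -180, 360, -720, 1440]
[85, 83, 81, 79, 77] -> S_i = 85 + -2*i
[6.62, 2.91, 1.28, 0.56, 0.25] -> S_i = 6.62*0.44^i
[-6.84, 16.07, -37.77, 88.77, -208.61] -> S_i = -6.84*(-2.35)^i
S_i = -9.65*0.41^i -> [-9.65, -3.96, -1.62, -0.67, -0.27]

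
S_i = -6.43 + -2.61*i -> [-6.43, -9.04, -11.65, -14.26, -16.87]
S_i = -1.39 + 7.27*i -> [-1.39, 5.88, 13.15, 20.42, 27.69]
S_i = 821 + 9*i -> [821, 830, 839, 848, 857]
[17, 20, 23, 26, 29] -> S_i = 17 + 3*i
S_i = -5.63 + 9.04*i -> [-5.63, 3.41, 12.45, 21.49, 30.53]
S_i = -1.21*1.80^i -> [-1.21, -2.18, -3.92, -7.06, -12.7]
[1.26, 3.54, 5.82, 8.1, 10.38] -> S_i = 1.26 + 2.28*i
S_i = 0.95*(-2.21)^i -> [0.95, -2.1, 4.64, -10.25, 22.66]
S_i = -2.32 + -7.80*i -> [-2.32, -10.12, -17.92, -25.72, -33.52]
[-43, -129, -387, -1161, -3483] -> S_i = -43*3^i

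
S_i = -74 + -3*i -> [-74, -77, -80, -83, -86]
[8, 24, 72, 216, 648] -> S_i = 8*3^i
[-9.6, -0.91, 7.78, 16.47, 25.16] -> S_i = -9.60 + 8.69*i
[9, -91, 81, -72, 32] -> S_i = Random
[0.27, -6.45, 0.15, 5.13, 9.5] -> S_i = Random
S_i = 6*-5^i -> [6, -30, 150, -750, 3750]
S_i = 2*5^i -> [2, 10, 50, 250, 1250]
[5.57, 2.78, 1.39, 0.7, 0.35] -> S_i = 5.57*0.50^i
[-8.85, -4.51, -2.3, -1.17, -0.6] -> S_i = -8.85*0.51^i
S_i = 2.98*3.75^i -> [2.98, 11.18, 41.91, 157.15, 589.31]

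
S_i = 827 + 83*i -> [827, 910, 993, 1076, 1159]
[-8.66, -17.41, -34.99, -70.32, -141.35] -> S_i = -8.66*2.01^i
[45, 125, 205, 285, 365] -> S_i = 45 + 80*i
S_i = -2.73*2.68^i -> [-2.73, -7.32, -19.61, -52.55, -140.83]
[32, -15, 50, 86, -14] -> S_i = Random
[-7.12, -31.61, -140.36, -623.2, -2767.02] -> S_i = -7.12*4.44^i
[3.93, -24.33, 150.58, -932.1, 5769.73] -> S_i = 3.93*(-6.19)^i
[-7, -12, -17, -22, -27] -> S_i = -7 + -5*i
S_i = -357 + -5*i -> [-357, -362, -367, -372, -377]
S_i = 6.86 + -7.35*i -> [6.86, -0.49, -7.84, -15.19, -22.54]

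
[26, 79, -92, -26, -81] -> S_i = Random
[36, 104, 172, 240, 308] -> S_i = 36 + 68*i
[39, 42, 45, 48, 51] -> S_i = 39 + 3*i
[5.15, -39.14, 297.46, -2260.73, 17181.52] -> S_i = 5.15*(-7.60)^i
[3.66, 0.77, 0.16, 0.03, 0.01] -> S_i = 3.66*0.21^i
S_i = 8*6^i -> [8, 48, 288, 1728, 10368]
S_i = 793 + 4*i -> [793, 797, 801, 805, 809]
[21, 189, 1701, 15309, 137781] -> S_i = 21*9^i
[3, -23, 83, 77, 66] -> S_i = Random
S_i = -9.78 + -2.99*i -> [-9.78, -12.77, -15.76, -18.75, -21.74]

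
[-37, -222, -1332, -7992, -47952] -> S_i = -37*6^i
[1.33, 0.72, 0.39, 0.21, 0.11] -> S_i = 1.33*0.54^i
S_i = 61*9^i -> [61, 549, 4941, 44469, 400221]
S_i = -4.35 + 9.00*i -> [-4.35, 4.65, 13.65, 22.65, 31.65]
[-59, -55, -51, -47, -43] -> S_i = -59 + 4*i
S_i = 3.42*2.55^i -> [3.42, 8.72, 22.24, 56.71, 144.61]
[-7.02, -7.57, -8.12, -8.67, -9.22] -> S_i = -7.02 + -0.55*i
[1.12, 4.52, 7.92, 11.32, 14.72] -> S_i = 1.12 + 3.40*i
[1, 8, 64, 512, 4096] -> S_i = 1*8^i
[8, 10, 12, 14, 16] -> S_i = 8 + 2*i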